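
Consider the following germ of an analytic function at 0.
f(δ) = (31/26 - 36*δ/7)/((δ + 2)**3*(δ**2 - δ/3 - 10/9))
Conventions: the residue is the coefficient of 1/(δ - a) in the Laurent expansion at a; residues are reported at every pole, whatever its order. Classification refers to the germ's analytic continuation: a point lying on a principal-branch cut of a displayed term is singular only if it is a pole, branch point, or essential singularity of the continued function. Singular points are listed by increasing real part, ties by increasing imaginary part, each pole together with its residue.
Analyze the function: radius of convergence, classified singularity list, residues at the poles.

Denominator factor (δ**2 - δ/3 - 10/9): discriminant 41/9, real irrational roots 1/6 + (1/6)*sqrt(41) and 1/6 - (1/6)*sqrt(41); poles of order 1, moduli 1/6 + (1/6)*sqrt(41) and -1/6 + (1/6)*sqrt(41).
Denominator factor (δ + 2)^3: pole of order 3 at -2, modulus 2.
The radius of convergence is the smallest modulus among the singular points: -1/6 + (1/6)*sqrt(41).
At the order-3 pole -2 set g(δ) = (δ - (-2))^3*f(δ) = (31/26 - 36*δ/7)/(δ**2 - δ/3 - 10/9).
Order-3 pole: residue = g''(a)/2; g''(-2) = 1809783/425984, so the residue is 1809783/851968.
The factor δ**2 - δ/3 - 10/9 splits as (δ - a)(δ - a') with a = 1/6 - (1/6)*sqrt(41), a' = 1/6 + (1/6)*sqrt(41). At the order-1 pole a set g(δ) = (δ - a)*f(δ) = [(31/26 - 36*δ/7)/(δ + 2)**3] / (δ - a').
Simple pole: residue = g(a) at a = 1/6 - (1/6)*sqrt(41), which is -1809783/1703936 - (5820417/37617664)*sqrt(41).
The factor δ**2 - δ/3 - 10/9 splits as (δ - a)(δ - a') with a = 1/6 + (1/6)*sqrt(41), a' = 1/6 - (1/6)*sqrt(41). At the order-1 pole a set g(δ) = (δ - a)*f(δ) = [(31/26 - 36*δ/7)/(δ + 2)**3] / (δ - a').
Simple pole: residue = g(a) at a = 1/6 + (1/6)*sqrt(41), which is -1809783/1703936 + (5820417/37617664)*sqrt(41).
List the singular points by increasing real part (a conjugate pair: the negative imaginary part first).

Radius of convergence at 0: -1/6 + (1/6)*sqrt(41).
At -2: a pole of order 3; residue 1809783/851968.
At 1/6 - (1/6)*sqrt(41): a pole of order 1; residue -1809783/1703936 - (5820417/37617664)*sqrt(41).
At 1/6 + (1/6)*sqrt(41): a pole of order 1; residue -1809783/1703936 + (5820417/37617664)*sqrt(41).


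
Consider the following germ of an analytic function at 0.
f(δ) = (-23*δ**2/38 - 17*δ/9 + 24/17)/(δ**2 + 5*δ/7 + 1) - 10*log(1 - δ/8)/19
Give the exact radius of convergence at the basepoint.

Denominator factor (δ**2 + 5*δ/7 + 1): discriminant -171/49, complex-conjugate roots (-5/14) + ((3/14)*sqrt(19))*i and (-5/14) - ((3/14)*sqrt(19))*i; poles of order 1, moduli 1 and 1.
Branch term (-10/19)*log(1 - δ/(8)): its argument vanishes at δ = 8, a logarithmic branch point, modulus 8.
The radius of convergence is the smallest modulus among the singular points: 1.

The radius of convergence is 1.


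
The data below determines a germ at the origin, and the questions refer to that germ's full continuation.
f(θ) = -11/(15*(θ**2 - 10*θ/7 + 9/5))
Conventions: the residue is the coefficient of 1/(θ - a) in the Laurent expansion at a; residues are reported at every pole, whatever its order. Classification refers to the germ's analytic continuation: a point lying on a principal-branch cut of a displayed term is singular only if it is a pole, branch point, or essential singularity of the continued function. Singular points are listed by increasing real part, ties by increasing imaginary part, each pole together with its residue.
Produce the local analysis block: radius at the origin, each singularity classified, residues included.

Radius of convergence at 0: (3/5)*sqrt(5).
At (5/7) - ((2/35)*sqrt(395))*i: a pole of order 1; residue -((77/4740)*sqrt(395))*i.
At (5/7) + ((2/35)*sqrt(395))*i: a pole of order 1; residue ((77/4740)*sqrt(395))*i.

Denominator factor (θ**2 - 10*θ/7 + 9/5): discriminant -1264/245, complex-conjugate roots (5/7) + ((2/35)*sqrt(395))*i and (5/7) - ((2/35)*sqrt(395))*i; poles of order 1, moduli (3/5)*sqrt(5) and (3/5)*sqrt(5).
The radius of convergence is the smallest modulus among the singular points: (3/5)*sqrt(5).
The factor θ**2 - 10*θ/7 + 9/5 splits as (θ - a)(θ - a') with a = (5/7) - ((2/35)*sqrt(395))*i, a' = (5/7) + ((2/35)*sqrt(395))*i. At the order-1 pole a set g(θ) = (θ - a)*f(θ) = [-11/15] / (θ - a').
Simple pole: residue = g(a) at a = (5/7) - ((2/35)*sqrt(395))*i, which is -((77/4740)*sqrt(395))*i.
The factor θ**2 - 10*θ/7 + 9/5 splits as (θ - a)(θ - a') with a = (5/7) + ((2/35)*sqrt(395))*i, a' = (5/7) - ((2/35)*sqrt(395))*i. At the order-1 pole a set g(θ) = (θ - a)*f(θ) = [-11/15] / (θ - a').
Simple pole: residue = g(a) at a = (5/7) + ((2/35)*sqrt(395))*i, which is ((77/4740)*sqrt(395))*i.
List the singular points by increasing real part (a conjugate pair: the negative imaginary part first).


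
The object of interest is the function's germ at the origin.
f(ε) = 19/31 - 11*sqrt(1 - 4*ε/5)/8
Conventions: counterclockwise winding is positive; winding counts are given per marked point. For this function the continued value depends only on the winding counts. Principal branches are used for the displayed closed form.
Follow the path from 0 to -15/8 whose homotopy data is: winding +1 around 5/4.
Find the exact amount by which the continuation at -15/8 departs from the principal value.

Continued minus principal equals (11/8)*sqrt(10).

The rational part is single-valued and drops out of the difference; each branch term changes only by its own monodromy.
(-11/8)*sqrt(1 - ε/(5/4)): winding +1 is odd, the square root flips sign, contributing -2*(-11/8)*sqrt(1 - (-15/8)/(5/4)) = -2*(-11/8)*sqrt(5/2) = (11/8)*sqrt(10).
Summing the contributions at ε = -15/8 gives (11/8)*sqrt(10).


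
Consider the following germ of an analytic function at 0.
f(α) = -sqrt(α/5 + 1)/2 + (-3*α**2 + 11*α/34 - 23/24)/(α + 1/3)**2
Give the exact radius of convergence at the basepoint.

Denominator factor (α + 1/3)^2: pole of order 2 at -1/3, modulus 1/3.
Branch term (-1/2)*sqrt(1 - α/(-5)): its argument vanishes at α = -5, a square-root branch point, modulus 5.
The radius of convergence is the smallest modulus among the singular points: 1/3.

The radius of convergence is 1/3.


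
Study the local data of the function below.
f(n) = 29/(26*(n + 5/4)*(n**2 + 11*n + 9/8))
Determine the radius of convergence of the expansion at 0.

Denominator factor (n**2 + 11*n + 9/8): discriminant 233/2, real irrational roots -11/2 + (1/4)*sqrt(466) and -11/2 - (1/4)*sqrt(466); poles of order 1, moduli 11/2 - (1/4)*sqrt(466) and 11/2 + (1/4)*sqrt(466).
Denominator factor (n + 5/4): pole of order 1 at -5/4, modulus 5/4.
The radius of convergence is the smallest modulus among the singular points: 11/2 - (1/4)*sqrt(466).

The radius of convergence is 11/2 - (1/4)*sqrt(466).


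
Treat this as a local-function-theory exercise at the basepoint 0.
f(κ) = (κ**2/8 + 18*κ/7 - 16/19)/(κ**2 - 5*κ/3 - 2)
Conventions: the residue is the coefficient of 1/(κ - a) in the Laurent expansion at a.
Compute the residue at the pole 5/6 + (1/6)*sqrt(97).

The residue is 467/336 + (33025/619248)*sqrt(97).

The factor κ**2 - 5*κ/3 - 2 splits as (κ - a)(κ - a') with a = 5/6 + (1/6)*sqrt(97), a' = 5/6 - (1/6)*sqrt(97). At the order-1 pole a set g(κ) = (κ - a)*f(κ) = [κ**2/8 + 18*κ/7 - 16/19] / (κ - a').
Simple pole: residue = g(a) at a = 5/6 + (1/6)*sqrt(97), which is 467/336 + (33025/619248)*sqrt(97).


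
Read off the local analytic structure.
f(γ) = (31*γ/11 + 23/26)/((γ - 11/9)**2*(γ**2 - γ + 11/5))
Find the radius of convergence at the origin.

The radius of convergence is 11/9.

Denominator factor (γ**2 - γ + 11/5): discriminant -39/5, complex-conjugate roots (1/2) + ((1/10)*sqrt(195))*i and (1/2) - ((1/10)*sqrt(195))*i; poles of order 1, moduli (1/5)*sqrt(55) and (1/5)*sqrt(55).
Denominator factor (γ - 11/9)^2: pole of order 2 at 11/9, modulus 11/9.
The radius of convergence is the smallest modulus among the singular points: 11/9.


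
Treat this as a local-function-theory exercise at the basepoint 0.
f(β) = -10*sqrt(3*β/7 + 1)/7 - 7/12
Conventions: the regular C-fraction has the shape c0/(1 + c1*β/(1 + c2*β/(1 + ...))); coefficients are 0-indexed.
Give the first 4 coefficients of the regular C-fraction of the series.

The regular C-fraction coefficients are [-169/84, -180/1183, 1227/4732, 507/11452].

Taylor coefficients (expand at 0): a_0 = -169/84, a_1 = -15/49, a_2 = 45/1372, a_3 = -135/19208.
c0 = a_0 = -169/84. Peel one level at a time: if S = 1 + c*β/S' with S'(0) = 1, then c is the β-coefficient of S and S' = c*β/(S - 1).
S_1 = c0/f = 1 + (-180/1183)*β + (55215/1399489)*β^2 + ...; c1 = -180/1183.
S_2 = c1*β/(S_1 - 1) = 1 + (1227/4732)*β + (-9/784)*β^2 + ...; c2 = 1227/4732.
S_3 = c2*β/(S_2 - 1) = 1 + (507/11452)*β + ...; c3 = 507/11452.


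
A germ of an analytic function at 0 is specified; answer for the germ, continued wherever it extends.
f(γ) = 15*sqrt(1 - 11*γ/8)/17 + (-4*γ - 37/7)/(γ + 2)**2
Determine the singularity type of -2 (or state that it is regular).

The point is a pole of order 2.

The denominator factor γ + 2 vanishes at -2 and appears to the power 2; the numerator there equals 19/7, nonzero, and no other factor vanishes.
The branch terms are analytic at this point.
Hence a pole whose order is the multiplicity, 2.


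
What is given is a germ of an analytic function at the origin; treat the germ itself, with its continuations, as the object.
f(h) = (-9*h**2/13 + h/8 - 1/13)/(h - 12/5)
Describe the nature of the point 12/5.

The point is a pole of order 1.

The denominator factor h - 12/5 vanishes at 12/5 and appears to the power 1; the numerator there equals -2447/650, nonzero, and no other factor vanishes.
Hence a pole whose order is the multiplicity, 1.


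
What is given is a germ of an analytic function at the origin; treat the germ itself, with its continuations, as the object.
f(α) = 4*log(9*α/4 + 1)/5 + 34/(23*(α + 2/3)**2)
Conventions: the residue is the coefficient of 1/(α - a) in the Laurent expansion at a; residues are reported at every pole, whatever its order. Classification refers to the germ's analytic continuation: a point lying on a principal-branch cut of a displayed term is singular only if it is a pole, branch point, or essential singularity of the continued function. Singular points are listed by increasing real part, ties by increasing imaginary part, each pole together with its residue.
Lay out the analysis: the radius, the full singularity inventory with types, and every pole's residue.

Denominator factor (α + 2/3)^2: pole of order 2 at -2/3, modulus 2/3.
Branch term (4/5)*log(1 - α/(-4/9)): its argument vanishes at α = -4/9, a logarithmic branch point, modulus 4/9.
The radius of convergence is the smallest modulus among the singular points: 4/9.
The branch term is analytic at -2/3 and contributes nothing to the residue; only the rational part matters.
At the order-2 pole -2/3 set g(α) = (α - (-2/3))^2*(rational part) = 34/23.
Order-2 pole: residue = g'(a); g'(-2/3) = 0, so the residue is 0.
List the singular points by increasing real part (a conjugate pair: the negative imaginary part first).

Radius of convergence at 0: 4/9.
At -2/3: a pole of order 2; residue 0.
At -4/9: a logarithmic branch point.


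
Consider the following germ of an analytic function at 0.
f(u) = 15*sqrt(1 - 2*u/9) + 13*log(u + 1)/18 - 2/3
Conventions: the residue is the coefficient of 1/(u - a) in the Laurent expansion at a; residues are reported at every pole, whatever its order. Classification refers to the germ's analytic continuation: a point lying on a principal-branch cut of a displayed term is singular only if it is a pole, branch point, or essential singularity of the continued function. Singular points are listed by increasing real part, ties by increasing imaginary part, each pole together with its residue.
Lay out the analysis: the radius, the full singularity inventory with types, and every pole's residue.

Branch term (15)*sqrt(1 - u/(9/2)): its argument vanishes at u = 9/2, a square-root branch point, modulus 9/2.
Branch term (13/18)*log(1 - u/(-1)): its argument vanishes at u = -1, a logarithmic branch point, modulus 1.
The radius of convergence is the smallest modulus among the singular points: 1.
List the singular points by increasing real part (a conjugate pair: the negative imaginary part first).

Radius of convergence at 0: 1.
At -1: a logarithmic branch point.
At 9/2: an algebraic (square-root) branch point.


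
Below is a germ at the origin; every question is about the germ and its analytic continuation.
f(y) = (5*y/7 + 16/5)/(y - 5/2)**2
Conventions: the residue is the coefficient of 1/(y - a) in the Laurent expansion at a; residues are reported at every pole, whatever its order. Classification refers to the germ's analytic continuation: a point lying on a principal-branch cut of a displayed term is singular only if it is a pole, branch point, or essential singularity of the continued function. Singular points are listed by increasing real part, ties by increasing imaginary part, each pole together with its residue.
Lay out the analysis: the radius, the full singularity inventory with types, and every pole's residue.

Denominator factor (y - 5/2)^2: pole of order 2 at 5/2, modulus 5/2.
The radius of convergence is the smallest modulus among the singular points: 5/2.
At the order-2 pole 5/2 set g(y) = (y - (5/2))^2*f(y) = 5*y/7 + 16/5.
Order-2 pole: residue = g'(a); g'(5/2) = 5/7, so the residue is 5/7.

Radius of convergence at 0: 5/2.
At 5/2: a pole of order 2; residue 5/7.


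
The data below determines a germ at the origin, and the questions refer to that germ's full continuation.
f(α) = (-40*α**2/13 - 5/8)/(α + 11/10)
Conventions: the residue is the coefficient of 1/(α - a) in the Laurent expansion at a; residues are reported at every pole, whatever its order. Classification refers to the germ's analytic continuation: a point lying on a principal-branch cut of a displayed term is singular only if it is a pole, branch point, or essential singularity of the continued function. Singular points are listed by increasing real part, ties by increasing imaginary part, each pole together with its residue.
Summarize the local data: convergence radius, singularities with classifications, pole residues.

Radius of convergence at 0: 11/10.
At -11/10: a pole of order 1; residue -2261/520.

Denominator factor (α + 11/10): pole of order 1 at -11/10, modulus 11/10.
The radius of convergence is the smallest modulus among the singular points: 11/10.
At the order-1 pole -11/10 set g(α) = (α - (-11/10))*f(α) = -40*α**2/13 - 5/8.
Simple pole: residue = g(a) at a = -11/10, which is -2261/520.


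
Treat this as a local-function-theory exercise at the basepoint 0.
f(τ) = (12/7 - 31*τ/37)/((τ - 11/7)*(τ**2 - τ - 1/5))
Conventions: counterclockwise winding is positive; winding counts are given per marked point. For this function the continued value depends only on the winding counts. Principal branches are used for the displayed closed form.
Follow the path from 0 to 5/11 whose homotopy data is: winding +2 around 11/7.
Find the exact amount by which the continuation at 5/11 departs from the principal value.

The function is rational, hence single-valued: continuing it around any pole returns the same value, so the difference is 0.

Continued minus principal equals 0.


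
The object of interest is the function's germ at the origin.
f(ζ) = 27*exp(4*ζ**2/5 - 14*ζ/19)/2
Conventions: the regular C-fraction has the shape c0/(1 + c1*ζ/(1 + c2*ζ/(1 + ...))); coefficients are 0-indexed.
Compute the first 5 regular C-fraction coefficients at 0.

Taylor coefficients (expand at 0): a_0 = 27/2, a_1 = -189/19, a_2 = 26109/1805, a_3 = -303786/34295, a_4 = 24166953/3258025.
c0 = a_0 = 27/2. Peel one level at a time: if S = 1 + c*ζ/S' with S'(0) = 1, then c is the ζ-coefficient of S and S' = c*ζ/(S - 1).
S_1 = c0/f = 1 + (14/19)*ζ + (-954/1805)*ζ^2 + ...; c1 = 14/19.
S_2 = c1*ζ/(S_1 - 1) = 1 + (477/665)*ζ + (1623877/1326675)*ζ^2 + ...; c2 = 477/665.
S_3 = c2*ζ/(S_2 - 1) = 1 + (-1623877/951615)*ζ + (4421426627/3696208605)*ζ^2 + ...; c3 = -1623877/951615.
S_4 = c3*ζ/(S_3 - 1) = 1 + (30949986389/44151591753)*ζ + ...; c4 = 30949986389/44151591753.

The regular C-fraction coefficients are [27/2, 14/19, 477/665, -1623877/951615, 30949986389/44151591753].


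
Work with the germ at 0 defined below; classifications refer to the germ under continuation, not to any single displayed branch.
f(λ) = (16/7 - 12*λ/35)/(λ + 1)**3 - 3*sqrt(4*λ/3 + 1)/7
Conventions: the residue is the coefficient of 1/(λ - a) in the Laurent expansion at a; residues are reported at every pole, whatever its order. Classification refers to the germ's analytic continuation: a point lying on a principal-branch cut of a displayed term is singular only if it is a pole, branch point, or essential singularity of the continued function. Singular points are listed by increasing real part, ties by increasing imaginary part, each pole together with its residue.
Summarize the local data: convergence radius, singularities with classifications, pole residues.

Radius of convergence at 0: 3/4.
At -1: a pole of order 3; residue 0.
At -3/4: an algebraic (square-root) branch point.

Denominator factor (λ + 1)^3: pole of order 3 at -1, modulus 1.
Branch term (-3/7)*sqrt(1 - λ/(-3/4)): its argument vanishes at λ = -3/4, a square-root branch point, modulus 3/4.
The radius of convergence is the smallest modulus among the singular points: 3/4.
The branch term is analytic at -1 and contributes nothing to the residue; only the rational part matters.
At the order-3 pole -1 set g(λ) = (λ - (-1))^3*(rational part) = 16/7 - 12*λ/35.
Order-3 pole: residue = g''(a)/2; g''(-1) = 0, so the residue is 0.
List the singular points by increasing real part (a conjugate pair: the negative imaginary part first).


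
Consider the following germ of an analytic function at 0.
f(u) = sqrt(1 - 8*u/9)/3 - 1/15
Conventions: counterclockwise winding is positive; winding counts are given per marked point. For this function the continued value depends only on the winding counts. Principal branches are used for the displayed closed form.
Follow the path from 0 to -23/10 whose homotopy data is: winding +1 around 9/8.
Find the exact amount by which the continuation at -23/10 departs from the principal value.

The rational part is single-valued and drops out of the difference; each branch term changes only by its own monodromy.
(1/3)*sqrt(1 - u/(9/8)): winding +1 is odd, the square root flips sign, contributing -2*(1/3)*sqrt(1 - (-23/10)/(9/8)) = -2*(1/3)*sqrt(137/45) = -(2/45)*sqrt(685).
Summing the contributions at u = -23/10 gives -(2/45)*sqrt(685).

Continued minus principal equals -(2/45)*sqrt(685).


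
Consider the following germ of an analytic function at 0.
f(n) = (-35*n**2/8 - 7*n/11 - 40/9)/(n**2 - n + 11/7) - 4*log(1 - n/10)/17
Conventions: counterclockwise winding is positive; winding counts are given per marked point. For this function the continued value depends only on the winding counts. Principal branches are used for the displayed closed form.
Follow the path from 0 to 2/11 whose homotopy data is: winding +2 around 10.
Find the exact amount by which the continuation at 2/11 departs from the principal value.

Continued minus principal equals -(16/17)*pi*i.

The rational part is single-valued and drops out of the difference; each branch term changes only by its own monodromy.
(-4/17)*log(1 - n/(10)): each positive loop around 10 adds 2*pi*i to the log, so winding +2 contributes (-4/17)*(2)*2*pi*i = -(16/17)*pi*i.
Summing the contributions at n = 2/11 gives -(16/17)*pi*i.


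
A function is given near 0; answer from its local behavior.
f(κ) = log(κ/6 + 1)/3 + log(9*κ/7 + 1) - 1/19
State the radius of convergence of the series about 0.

Branch term (1)*log(1 - κ/(-7/9)): its argument vanishes at κ = -7/9, a logarithmic branch point, modulus 7/9.
Branch term (1/3)*log(1 - κ/(-6)): its argument vanishes at κ = -6, a logarithmic branch point, modulus 6.
The radius of convergence is the smallest modulus among the singular points: 7/9.

The radius of convergence is 7/9.


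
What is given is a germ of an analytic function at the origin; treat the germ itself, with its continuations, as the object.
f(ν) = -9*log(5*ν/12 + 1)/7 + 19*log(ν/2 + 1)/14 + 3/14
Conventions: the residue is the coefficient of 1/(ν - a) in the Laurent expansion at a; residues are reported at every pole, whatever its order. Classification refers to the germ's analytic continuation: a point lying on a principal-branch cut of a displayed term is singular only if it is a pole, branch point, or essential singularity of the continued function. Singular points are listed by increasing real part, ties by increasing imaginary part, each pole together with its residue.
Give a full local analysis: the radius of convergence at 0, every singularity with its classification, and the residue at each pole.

Branch term (-9/7)*log(1 - ν/(-12/5)): its argument vanishes at ν = -12/5, a logarithmic branch point, modulus 12/5.
Branch term (19/14)*log(1 - ν/(-2)): its argument vanishes at ν = -2, a logarithmic branch point, modulus 2.
The radius of convergence is the smallest modulus among the singular points: 2.
List the singular points by increasing real part (a conjugate pair: the negative imaginary part first).

Radius of convergence at 0: 2.
At -12/5: a logarithmic branch point.
At -2: a logarithmic branch point.


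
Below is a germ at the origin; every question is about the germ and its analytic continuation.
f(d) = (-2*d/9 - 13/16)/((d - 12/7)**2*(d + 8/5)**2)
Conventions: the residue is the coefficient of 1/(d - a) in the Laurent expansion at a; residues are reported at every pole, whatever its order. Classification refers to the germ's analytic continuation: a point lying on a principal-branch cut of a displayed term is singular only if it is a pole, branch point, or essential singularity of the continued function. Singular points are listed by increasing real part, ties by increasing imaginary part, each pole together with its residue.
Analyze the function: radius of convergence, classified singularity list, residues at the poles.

Denominator factor (d - 12/7)^2: pole of order 2 at 12/7, modulus 12/7.
Denominator factor (d + 8/5)^2: pole of order 2 at -8/5, modulus 8/5.
The radius of convergence is the smallest modulus among the singular points: 8/5.
At the order-2 pole -8/5 set g(d) = (d - (-8/5))^2*f(d) = (-2*d/9 - 13/16)/(d - 12/7)**2.
Order-2 pole: residue = g'(a); g'(-8/5) = -5094775/112384512, so the residue is -5094775/112384512.
At the order-2 pole 12/7 set g(d) = (d - (12/7))^2*f(d) = (-2*d/9 - 13/16)/(d + 8/5)**2.
Order-2 pole: residue = g'(a); g'(12/7) = 5094775/112384512, so the residue is 5094775/112384512.
List the singular points by increasing real part (a conjugate pair: the negative imaginary part first).

Radius of convergence at 0: 8/5.
At -8/5: a pole of order 2; residue -5094775/112384512.
At 12/7: a pole of order 2; residue 5094775/112384512.


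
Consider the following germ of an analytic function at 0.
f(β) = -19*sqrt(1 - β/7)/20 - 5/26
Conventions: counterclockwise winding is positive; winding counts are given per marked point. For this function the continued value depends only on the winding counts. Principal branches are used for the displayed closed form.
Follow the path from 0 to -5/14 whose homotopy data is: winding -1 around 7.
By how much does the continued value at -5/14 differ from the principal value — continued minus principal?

Continued minus principal equals (19/140)*sqrt(206).

The rational part is single-valued and drops out of the difference; each branch term changes only by its own monodromy.
(-19/20)*sqrt(1 - β/(7)): winding -1 is odd, the square root flips sign, contributing -2*(-19/20)*sqrt(1 - (-5/14)/(7)) = -2*(-19/20)*sqrt(103/98) = (19/140)*sqrt(206).
Summing the contributions at β = -5/14 gives (19/140)*sqrt(206).


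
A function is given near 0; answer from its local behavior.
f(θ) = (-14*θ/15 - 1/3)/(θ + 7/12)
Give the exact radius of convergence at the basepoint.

Denominator factor (θ + 7/12): pole of order 1 at -7/12, modulus 7/12.
The radius of convergence is the smallest modulus among the singular points: 7/12.

The radius of convergence is 7/12.


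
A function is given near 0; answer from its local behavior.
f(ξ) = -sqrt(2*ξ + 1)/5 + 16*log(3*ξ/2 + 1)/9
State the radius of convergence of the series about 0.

Branch term (-1/5)*sqrt(1 - ξ/(-1/2)): its argument vanishes at ξ = -1/2, a square-root branch point, modulus 1/2.
Branch term (16/9)*log(1 - ξ/(-2/3)): its argument vanishes at ξ = -2/3, a logarithmic branch point, modulus 2/3.
The radius of convergence is the smallest modulus among the singular points: 1/2.

The radius of convergence is 1/2.


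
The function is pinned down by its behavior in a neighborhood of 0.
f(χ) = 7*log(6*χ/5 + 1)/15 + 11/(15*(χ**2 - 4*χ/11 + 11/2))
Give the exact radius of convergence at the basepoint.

Denominator factor (χ**2 - 4*χ/11 + 11/2): discriminant -2646/121, complex-conjugate roots (2/11) + ((21/22)*sqrt(6))*i and (2/11) - ((21/22)*sqrt(6))*i; poles of order 1, moduli (1/2)*sqrt(22) and (1/2)*sqrt(22).
Branch term (7/15)*log(1 - χ/(-5/6)): its argument vanishes at χ = -5/6, a logarithmic branch point, modulus 5/6.
The radius of convergence is the smallest modulus among the singular points: 5/6.

The radius of convergence is 5/6.


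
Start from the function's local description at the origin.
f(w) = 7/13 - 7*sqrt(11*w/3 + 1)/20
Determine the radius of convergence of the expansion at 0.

The radius of convergence is 3/11.

Branch term (-7/20)*sqrt(1 - w/(-3/11)): its argument vanishes at w = -3/11, a square-root branch point, modulus 3/11.
The radius of convergence is the smallest modulus among the singular points: 3/11.


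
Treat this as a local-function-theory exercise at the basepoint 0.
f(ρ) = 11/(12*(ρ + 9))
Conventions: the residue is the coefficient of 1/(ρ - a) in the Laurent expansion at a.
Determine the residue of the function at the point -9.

At the order-1 pole -9 set g(ρ) = (ρ - (-9))*f(ρ) = 11/12.
Simple pole: residue = g(a) at a = -9, which is 11/12.

The residue is 11/12.


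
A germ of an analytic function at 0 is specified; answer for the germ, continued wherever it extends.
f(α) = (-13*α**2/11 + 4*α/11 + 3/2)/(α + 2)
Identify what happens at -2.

The point is a pole of order 1.

The denominator factor α + 2 vanishes at -2 and appears to the power 1; the numerator there equals -87/22, nonzero, and no other factor vanishes.
Hence a pole whose order is the multiplicity, 1.


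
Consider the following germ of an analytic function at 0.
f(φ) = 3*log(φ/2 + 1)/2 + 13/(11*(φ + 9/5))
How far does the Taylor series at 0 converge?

The radius of convergence is 9/5.

Denominator factor (φ + 9/5): pole of order 1 at -9/5, modulus 9/5.
Branch term (3/2)*log(1 - φ/(-2)): its argument vanishes at φ = -2, a logarithmic branch point, modulus 2.
The radius of convergence is the smallest modulus among the singular points: 9/5.


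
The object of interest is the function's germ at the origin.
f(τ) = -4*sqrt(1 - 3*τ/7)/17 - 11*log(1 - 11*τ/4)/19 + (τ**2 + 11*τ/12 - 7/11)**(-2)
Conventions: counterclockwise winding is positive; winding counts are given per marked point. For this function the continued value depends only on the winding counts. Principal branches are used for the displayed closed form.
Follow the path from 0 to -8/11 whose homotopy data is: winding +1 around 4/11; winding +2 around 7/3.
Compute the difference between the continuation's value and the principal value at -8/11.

Continued minus principal equals -(22/19)*pi*i.

The rational part is single-valued and drops out of the difference; each branch term changes only by its own monodromy.
(-4/17)*sqrt(1 - τ/(7/3)): winding +2 is even, the square root returns to the same sheet, contribution 0.
(-11/19)*log(1 - τ/(4/11)): each positive loop around 4/11 adds 2*pi*i to the log, so winding +1 contributes (-11/19)*(1)*2*pi*i = -(22/19)*pi*i.
Summing the contributions at τ = -8/11 gives -(22/19)*pi*i.


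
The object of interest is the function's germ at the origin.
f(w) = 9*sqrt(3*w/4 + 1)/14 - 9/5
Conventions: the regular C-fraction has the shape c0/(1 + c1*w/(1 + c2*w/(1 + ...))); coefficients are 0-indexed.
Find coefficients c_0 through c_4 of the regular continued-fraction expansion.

Taylor coefficients (expand at 0): a_0 = -81/70, a_1 = 27/112, a_2 = -81/1792, a_3 = 243/14336, a_4 = -3645/458752.
c0 = a_0 = -81/70. Peel one level at a time: if S = 1 + c*w/S' with S'(0) = 1, then c is the w-coefficient of S and S' = c*w/(S - 1).
S_1 = c0/f = 1 + (5/24)*w + (5/1152)*w^2 + ...; c1 = 5/24.
S_2 = c1*w/(S_1 - 1) = 1 + (-1/48)*w + (-9/256)*w^2 + ...; c2 = -1/48.
S_3 = c2*w/(S_2 - 1) = 1 + (-27/16)*w + (891/256)*w^2 + ...; c3 = -27/16.
S_4 = c3*w/(S_3 - 1) = 1 + (33/16)*w + ...; c4 = 33/16.

The regular C-fraction coefficients are [-81/70, 5/24, -1/48, -27/16, 33/16].


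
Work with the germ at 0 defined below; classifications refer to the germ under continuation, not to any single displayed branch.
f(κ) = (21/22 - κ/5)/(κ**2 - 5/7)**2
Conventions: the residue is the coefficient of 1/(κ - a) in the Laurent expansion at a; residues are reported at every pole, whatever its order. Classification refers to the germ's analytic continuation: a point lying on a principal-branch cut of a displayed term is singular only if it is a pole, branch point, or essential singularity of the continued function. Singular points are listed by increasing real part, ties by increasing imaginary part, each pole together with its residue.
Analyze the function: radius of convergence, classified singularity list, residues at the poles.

Denominator factor (κ**2 - 5/7)^2: discriminant 20/7, real irrational roots (1/7)*sqrt(35) and -(1/7)*sqrt(35); poles of order 2, moduli (1/7)*sqrt(35) and (1/7)*sqrt(35).
The radius of convergence is the smallest modulus among the singular points: (1/7)*sqrt(35).
The factor κ**2 - 5/7 splits as (κ - a)(κ - a') with a = -(1/7)*sqrt(35), a' = (1/7)*sqrt(35). At the order-2 pole a set g(κ) = (κ - a)^2*f(κ) = [21/22 - κ/5] / (κ - a')^2.
Order-2 pole: residue = g'(a); g'(-(1/7)*sqrt(35)) = (147/2200)*sqrt(35), so the residue is (147/2200)*sqrt(35).
The factor κ**2 - 5/7 splits as (κ - a)(κ - a') with a = (1/7)*sqrt(35), a' = -(1/7)*sqrt(35). At the order-2 pole a set g(κ) = (κ - a)^2*f(κ) = [21/22 - κ/5] / (κ - a')^2.
Order-2 pole: residue = g'(a); g'((1/7)*sqrt(35)) = -(147/2200)*sqrt(35), so the residue is -(147/2200)*sqrt(35).
List the singular points by increasing real part (a conjugate pair: the negative imaginary part first).

Radius of convergence at 0: (1/7)*sqrt(35).
At -(1/7)*sqrt(35): a pole of order 2; residue (147/2200)*sqrt(35).
At (1/7)*sqrt(35): a pole of order 2; residue -(147/2200)*sqrt(35).


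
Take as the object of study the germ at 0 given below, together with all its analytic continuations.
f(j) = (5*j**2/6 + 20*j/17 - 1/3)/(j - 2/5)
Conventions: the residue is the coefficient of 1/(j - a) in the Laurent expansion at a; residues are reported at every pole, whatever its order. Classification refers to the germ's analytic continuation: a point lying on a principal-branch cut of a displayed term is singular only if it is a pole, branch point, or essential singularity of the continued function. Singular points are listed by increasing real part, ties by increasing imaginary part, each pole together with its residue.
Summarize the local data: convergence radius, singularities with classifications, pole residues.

Denominator factor (j - 2/5): pole of order 1 at 2/5, modulus 2/5.
The radius of convergence is the smallest modulus among the singular points: 2/5.
At the order-1 pole 2/5 set g(j) = (j - (2/5))*f(j) = 5*j**2/6 + 20*j/17 - 1/3.
Simple pole: residue = g(a) at a = 2/5, which is 23/85.

Radius of convergence at 0: 2/5.
At 2/5: a pole of order 1; residue 23/85.


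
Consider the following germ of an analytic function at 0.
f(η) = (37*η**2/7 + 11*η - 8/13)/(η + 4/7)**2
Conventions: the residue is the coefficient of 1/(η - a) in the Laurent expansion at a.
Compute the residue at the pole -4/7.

At the order-2 pole -4/7 set g(η) = (η - (-4/7))^2*f(η) = 37*η**2/7 + 11*η - 8/13.
Order-2 pole: residue = g'(a); g'(-4/7) = 243/49, so the residue is 243/49.

The residue is 243/49.


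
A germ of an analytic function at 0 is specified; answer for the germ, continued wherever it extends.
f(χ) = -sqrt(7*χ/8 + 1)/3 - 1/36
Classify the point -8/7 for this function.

The term (-1/3)*sqrt(1 - χ/(-8/7)) has argument 1 - -8/7/(-8/7) = 0 at -8/7: a square-root (algebraic, two-sheeted) branch point; the remaining terms are analytic or single-valued there.

The point is an algebraic (square-root) branch point.


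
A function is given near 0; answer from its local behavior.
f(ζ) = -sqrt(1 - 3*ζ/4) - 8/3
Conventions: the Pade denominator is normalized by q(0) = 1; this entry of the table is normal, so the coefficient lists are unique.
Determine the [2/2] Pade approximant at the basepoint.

The Pade approximant has numerator coefficients [-11/3, 39/16, -69/256]; denominator coefficients [1, -9/16, 9/256].


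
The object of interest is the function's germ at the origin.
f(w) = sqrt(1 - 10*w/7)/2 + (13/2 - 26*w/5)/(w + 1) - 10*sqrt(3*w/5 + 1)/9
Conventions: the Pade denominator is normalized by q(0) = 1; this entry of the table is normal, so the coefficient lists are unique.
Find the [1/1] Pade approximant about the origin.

Taylor coefficients needed (expand at 0): a_0 = 53/9, a_1 = -1301/105, a_2 = 1139/98.
Write the denominator as Q(w) = 1 + q1*w. Requiring Q*f - P = O(w^3) with deg P <= 1 kills the coefficients of w^2..w^2 in Q*f:
  w^2: a_2 + q1*a_1 = 0, i.e. 1139/98 + (-1301/105)*q1 = 0.
Solving this linear system: q1 = 17085/18214.
The numerator is Q*f truncated at degree 1: P0 = a_0 = 53/9; P1 = a_1 + q1*a_0 = -1876027/273210.

The Pade approximant has numerator coefficients [53/9, -1876027/273210]; denominator coefficients [1, 17085/18214].


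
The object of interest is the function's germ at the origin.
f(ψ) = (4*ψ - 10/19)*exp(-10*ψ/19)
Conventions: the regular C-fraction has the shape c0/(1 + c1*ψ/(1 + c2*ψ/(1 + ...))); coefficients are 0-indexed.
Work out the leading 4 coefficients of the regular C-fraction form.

The regular C-fraction coefficients are [-10/19, 772/95, -279317/36670, 102331375/6145532634].

Taylor coefficients (expand at 0): a_0 = -10/19, a_1 = 1544/361, a_2 = -14940/6859, a_3 = 221600/390963.
c0 = a_0 = -10/19. Peel one level at a time: if S = 1 + c*ψ/S' with S'(0) = 1, then c is the ψ-coefficient of S and S' = c*ψ/(S - 1).
S_1 = c0/f = 1 + (772/95)*ψ + (558634/9025)*ψ^2 + ...; c1 = 772/95.
S_2 = c1*ψ/(S_1 - 1) = 1 + (-279317/36670)*ψ + (20466275/161362668)*ψ^2 + ...; c2 = -279317/36670.
S_3 = c2*ψ/(S_2 - 1) = 1 + (102331375/6145532634)*ψ + ...; c3 = 102331375/6145532634.


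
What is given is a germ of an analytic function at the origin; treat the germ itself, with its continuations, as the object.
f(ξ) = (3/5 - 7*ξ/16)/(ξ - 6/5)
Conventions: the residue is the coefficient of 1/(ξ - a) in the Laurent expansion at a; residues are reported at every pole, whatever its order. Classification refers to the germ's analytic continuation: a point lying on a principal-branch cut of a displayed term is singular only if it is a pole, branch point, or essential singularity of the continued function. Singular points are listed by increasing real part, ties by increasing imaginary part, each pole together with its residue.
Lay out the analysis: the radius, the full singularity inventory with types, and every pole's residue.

Radius of convergence at 0: 6/5.
At 6/5: a pole of order 1; residue 3/40.

Denominator factor (ξ - 6/5): pole of order 1 at 6/5, modulus 6/5.
The radius of convergence is the smallest modulus among the singular points: 6/5.
At the order-1 pole 6/5 set g(ξ) = (ξ - (6/5))*f(ξ) = 3/5 - 7*ξ/16.
Simple pole: residue = g(a) at a = 6/5, which is 3/40.


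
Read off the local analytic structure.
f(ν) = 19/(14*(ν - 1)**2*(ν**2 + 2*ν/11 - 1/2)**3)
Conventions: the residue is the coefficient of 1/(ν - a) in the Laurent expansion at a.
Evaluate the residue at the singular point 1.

The residue is -1618496/39375.

At the order-2 pole 1 set g(ν) = (ν - (1))^2*f(ν) = 19/(14*(ν**2 + 2*ν/11 - 1/2)**3).
Order-2 pole: residue = g'(a); g'(1) = -1618496/39375, so the residue is -1618496/39375.


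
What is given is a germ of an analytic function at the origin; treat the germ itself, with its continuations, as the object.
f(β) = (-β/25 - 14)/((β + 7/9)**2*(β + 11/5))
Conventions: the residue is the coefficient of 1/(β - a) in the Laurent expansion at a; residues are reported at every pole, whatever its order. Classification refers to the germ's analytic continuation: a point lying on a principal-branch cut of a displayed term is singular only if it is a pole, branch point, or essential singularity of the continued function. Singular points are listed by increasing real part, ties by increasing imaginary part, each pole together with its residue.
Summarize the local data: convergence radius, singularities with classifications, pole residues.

Radius of convergence at 0: 7/9.
At -11/5: a pole of order 1; residue -140859/20480.
At -7/9: a pole of order 2; residue 140859/20480.

Denominator factor (β + 7/9)^2: pole of order 2 at -7/9, modulus 7/9.
Denominator factor (β + 11/5): pole of order 1 at -11/5, modulus 11/5.
The radius of convergence is the smallest modulus among the singular points: 7/9.
At the order-1 pole -11/5 set g(β) = (β - (-11/5))*f(β) = (-β/25 - 14)/(β + 7/9)**2.
Simple pole: residue = g(a) at a = -11/5, which is -140859/20480.
At the order-2 pole -7/9 set g(β) = (β - (-7/9))^2*f(β) = (-β/25 - 14)/(β + 11/5).
Order-2 pole: residue = g'(a); g'(-7/9) = 140859/20480, so the residue is 140859/20480.
List the singular points by increasing real part (a conjugate pair: the negative imaginary part first).


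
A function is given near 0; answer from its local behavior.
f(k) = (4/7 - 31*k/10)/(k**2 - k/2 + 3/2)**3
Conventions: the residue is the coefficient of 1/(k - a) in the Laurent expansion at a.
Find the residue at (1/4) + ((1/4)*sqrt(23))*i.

The factor k**2 - k/2 + 3/2 splits as (k - a)(k - a') with a = (1/4) + ((1/4)*sqrt(23))*i, a' = (1/4) - ((1/4)*sqrt(23))*i. At the order-3 pole a set g(k) = (k - a)^3*f(k) = [4/7 - 31*k/10] / (k - a')^3.
Order-3 pole: residue = g''(a)/2; g''((1/4) + ((1/4)*sqrt(23))*i) = ((2736/425845)*sqrt(23))*i, so the residue is ((1368/425845)*sqrt(23))*i.

The residue is ((1368/425845)*sqrt(23))*i.


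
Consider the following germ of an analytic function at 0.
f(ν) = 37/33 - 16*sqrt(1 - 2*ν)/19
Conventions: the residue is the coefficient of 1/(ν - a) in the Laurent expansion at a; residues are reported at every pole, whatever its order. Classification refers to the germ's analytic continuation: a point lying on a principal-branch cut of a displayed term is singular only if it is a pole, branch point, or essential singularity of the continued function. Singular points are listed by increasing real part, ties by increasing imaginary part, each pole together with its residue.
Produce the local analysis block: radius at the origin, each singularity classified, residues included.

Branch term (-16/19)*sqrt(1 - ν/(1/2)): its argument vanishes at ν = 1/2, a square-root branch point, modulus 1/2.
The radius of convergence is the smallest modulus among the singular points: 1/2.

Radius of convergence at 0: 1/2.
At 1/2: an algebraic (square-root) branch point.


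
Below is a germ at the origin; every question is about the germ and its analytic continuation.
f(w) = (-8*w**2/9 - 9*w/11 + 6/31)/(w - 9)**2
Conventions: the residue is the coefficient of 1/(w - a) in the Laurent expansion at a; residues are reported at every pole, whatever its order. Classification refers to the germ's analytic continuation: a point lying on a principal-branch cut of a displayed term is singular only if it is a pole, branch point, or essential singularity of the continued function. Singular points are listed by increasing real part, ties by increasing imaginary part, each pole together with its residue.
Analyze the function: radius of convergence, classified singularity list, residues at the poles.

Radius of convergence at 0: 9.
At 9: a pole of order 2; residue -185/11.

Denominator factor (w - 9)^2: pole of order 2 at 9, modulus 9.
The radius of convergence is the smallest modulus among the singular points: 9.
At the order-2 pole 9 set g(w) = (w - (9))^2*f(w) = -8*w**2/9 - 9*w/11 + 6/31.
Order-2 pole: residue = g'(a); g'(9) = -185/11, so the residue is -185/11.
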